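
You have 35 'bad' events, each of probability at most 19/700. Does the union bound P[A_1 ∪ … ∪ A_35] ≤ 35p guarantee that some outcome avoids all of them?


Union bound: P[∪_{i=1}^{35} A_i] ≤ Σ_i P[A_i] ≤ 35·p = 35·(19/700) = 19/20.
Numerically: 19/20 ≈ 0.950.
Is 19/20 < 1? YES.
Since P[∪ A_i] ≤ 19/20 < 1, the complement has P[∩ A_i^c] ≥ 1 − 19/20 = 1/20 > 0, so some outcome avoids every A_i.

35·p = 19/20 ≈ 0.950; existence CERTIFIED by the union bound.


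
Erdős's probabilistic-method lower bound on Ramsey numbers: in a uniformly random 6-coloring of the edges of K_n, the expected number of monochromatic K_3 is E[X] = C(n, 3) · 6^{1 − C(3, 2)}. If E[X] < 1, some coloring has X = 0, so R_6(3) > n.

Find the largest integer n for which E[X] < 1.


We need C(n, 3) · 6^{1 − 3} < 1, i.e. C(n, 3) < 6^{3 − 1} = 36.
Check values of n near the boundary:
  n = 3: C(3, 3) = 1; 1 < 36? YES
  n = 4: C(4, 3) = 4; 4 < 36? YES
  n = 5: C(5, 3) = 10; 10 < 36? YES
  n = 6: C(6, 3) = 20; 20 < 36? YES
  n = 7: C(7, 3) = 35; 35 < 36? YES
  n = 8: C(8, 3) = 56; 56 < 36? NO
  n = 9: C(9, 3) = 84; 84 < 36? NO
The largest n with C(n, 3) < 36 is n = 7 (where E[X] = 35/36 ≈ 0.972222). Hence R_6(3) > 7, i.e. R_6(3) ≥ 8.

Largest n = 7; hence R_6(3) > 7.


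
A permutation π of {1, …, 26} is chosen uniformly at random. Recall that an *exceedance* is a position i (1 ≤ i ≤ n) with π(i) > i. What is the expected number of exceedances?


Write X = Σ_{i=1}^{26} X_i, where X_i = 1_{π(i) > i}.
For each fixed i, π(i) is uniform over {1, …, 26} (marginal of a uniform permutation), so P[π(i) > i] = (n − i)/n. Summing: Σ_{i=1}^{26} (n − i)/n = (0 + 1 + … + 25)/26 = 26(26 − 1)/(2·26) = (26 − 1)/2.
Hence E[X] = Σ_{i=1}^{26} (26 − i)/26 = 25/2 ≈ 12.5000.

E[X] = 25/2 = 12.5000.


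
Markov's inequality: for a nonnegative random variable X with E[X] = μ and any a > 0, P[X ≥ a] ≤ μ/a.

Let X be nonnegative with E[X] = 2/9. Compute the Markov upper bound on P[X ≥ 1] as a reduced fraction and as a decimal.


μ = E[X] = 2/9, a = 1.
Markov: P[X ≥ 1] ≤ μ/a = (2/9)/1 = 2/9.
Numerically: ≈ 0.222222.
(Since a = 1 > μ = 0.222222, the bound 2/9 is < 1 and informative.)

P[X ≥ 1] ≤ 2/9 ≈ 0.222222.


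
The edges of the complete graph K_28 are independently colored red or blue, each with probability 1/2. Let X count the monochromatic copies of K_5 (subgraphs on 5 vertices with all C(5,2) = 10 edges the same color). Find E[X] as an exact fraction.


Let X = Σ_S X_S over the C(28, 5) = 98280 subsets S of size 5, where X_S = 1 if the K_5 on S is monochromatic.
For a fixed S, the K_5 on S has C(5, 2) = 10 edges. P[all 10 edges red] = (1/2)^10, and likewise for blue, so P[monochromatic] = 2·(1/2)^10 = 2^{1 − 10} = 1/512.
By linearity of expectation: E[X] = C(28, 5) · 2^{1 − 10} = 98280 · 1/512 = 12285/64.
Numerically: E[X] ≈ 191.953125.

E[X] = C(28,5)·2^(1−C(5,2)) = 12285/64 ≈ 191.953125.


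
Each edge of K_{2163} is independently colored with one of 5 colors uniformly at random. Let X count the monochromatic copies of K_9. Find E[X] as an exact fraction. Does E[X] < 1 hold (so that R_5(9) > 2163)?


E[X] = C(2163, 9) · 5^{1 − 36} = 2808716806866462450348390 · 5^{−35} = 2808716806866462450348390/2910383045673370361328125.
As a reduced fraction: E[X] = 561743361373292490069678/582076609134674072265625 ≈ 0.96507.
Is E[X] < 1? YES.
Since E[X] < 1, there exists a 5-coloring of K_{2163} with no monochromatic K_9; hence R_5(9) > 2163.

E[X] = 561743361373292490069678/582076609134674072265625 ≈ 0.96507; E[X] < 1, so R_5(9) > 2163.


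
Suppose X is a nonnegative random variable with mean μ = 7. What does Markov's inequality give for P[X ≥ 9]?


μ = E[X] = 7, a = 9.
Markov: P[X ≥ 9] ≤ μ/a = (7)/9 = 7/9.
Numerically: ≈ 0.778.
(Since a = 9 > μ = 7.000, the bound 7/9 is < 1 and informative.)

P[X ≥ 9] ≤ 7/9 ≈ 0.778.


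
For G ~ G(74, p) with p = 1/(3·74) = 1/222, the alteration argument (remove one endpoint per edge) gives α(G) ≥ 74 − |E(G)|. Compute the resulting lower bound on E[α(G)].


E[|E(G)|] = C(74, 2)·p = 2701 · (1/222) = 73/6.
E[α(G)] ≥ n − E[|E(G)|] = 74 − 73/6 = 371/6.
Numerically: ≈ 61.8333.
(This is only a lower bound; the true E[α(G)] may be larger.)

E[α(G)] ≥ 371/6 ≈ 61.8333.


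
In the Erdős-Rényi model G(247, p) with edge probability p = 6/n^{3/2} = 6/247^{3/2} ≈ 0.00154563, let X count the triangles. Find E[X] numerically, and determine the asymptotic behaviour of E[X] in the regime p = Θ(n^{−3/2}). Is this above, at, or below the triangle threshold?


Number of potential triangles: C(247, 3) = 2481115.
Each occurs with probability p³ ≈ (0.00154563)³ ≈ 3.69247413e-09.
By linearity: E[X] = C(247, 3)·p³ ≈ 2481115 · 3.69247413e-09 ≈ 0.009161.
Since α = 3/2 > 1, p = c/n^{3/2} = o(1/n) is below the triangle threshold p ~ 1/n. Asymptotically E[X] ~ (c³/6)·n^{3(1−α)} = (6³/6)·n^{-1.5} → 0, so by Markov's inequality G has no triangles w.h.p.

E[X] ≈ 0.009161; in regime p = Θ(1/n^{3/2}) E[X] tends to 0 (below the triangle threshold p ~ 1/n).


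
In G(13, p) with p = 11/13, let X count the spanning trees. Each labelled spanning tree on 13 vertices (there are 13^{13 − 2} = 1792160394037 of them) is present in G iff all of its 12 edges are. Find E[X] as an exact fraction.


K_13 has 13^{13 − 2} = 1792160394037 labelled spanning trees.
For each such spanning tree H, let X_H = 1 if all 12 edges of H are present in G. Then P[X_H = 1] = p^{12} = (11/13)^{12} = 3138428376721/23298085122481.
By linearity of expectation: E[X] = Σ_H E[X_H] = 1792160394037 · p^{12} = 1792160394037 · 3138428376721/23298085122481 = 3138428376721/13.
Numerically: E[X] ≈ 2.4142e+11.

E[X] = 1792160394037 · (11/13)^{12} = 3138428376721/13 ≈ 2.4142e+11.


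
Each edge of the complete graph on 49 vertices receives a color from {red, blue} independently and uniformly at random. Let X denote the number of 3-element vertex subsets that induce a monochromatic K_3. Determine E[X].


Let X = Σ_S X_S over the C(49, 3) = 18424 subsets S of size 3, where X_S = 1 if the K_3 on S is monochromatic.
For a fixed S, the K_3 on S has C(3, 2) = 3 edges. P[all 3 edges red] = (1/2)^3, and likewise for blue, so P[monochromatic] = 2·(1/2)^3 = 2^{1 − 3} = 1/4.
Summing: E[X] = C(49, 3) · 2^{1 − 3} = 18424 · 1/4 = 4606.
Numerically: E[X] ≈ 4606.00000.

E[X] = C(49,3)·2^(1−C(3,2)) = 4606 ≈ 4606.00000.


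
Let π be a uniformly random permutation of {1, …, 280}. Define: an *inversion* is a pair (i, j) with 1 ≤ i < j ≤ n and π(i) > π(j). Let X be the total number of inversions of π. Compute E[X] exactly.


Write X = Σ X_I over the C(280, 2) = 39060 pairs i < j, with X_I the indicator of one inversion.
There are 39060 indicators.
For each fixed pair i < j, the values π(i) and π(j) are two distinct elements of {1, …, 280} in uniformly random order; by symmetry P[π(i) > π(j)] = 1/2.
By linearity: E[X] = 39060 · (1/2) = C(280, 2) · (1/2) = 39060/2 = 19530 ≈ 19530.00000.

E[X] = 19530 = 19530.00000.


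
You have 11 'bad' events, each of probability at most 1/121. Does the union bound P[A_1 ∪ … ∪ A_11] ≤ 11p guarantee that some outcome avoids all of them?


Union bound: P[∪_{i=1}^{11} A_i] ≤ Σ_i P[A_i] ≤ 11·p = 11·(1/121) = 1/11.
Numerically: 1/11 ≈ 0.0909.
Is 1/11 < 1? YES.
Since P[∪ A_i] ≤ 1/11 < 1, the complement has P[∩ A_i^c] ≥ 1 − 1/11 = 10/11 > 0, so some outcome avoids every A_i.

11·p = 1/11 ≈ 0.0909; existence CERTIFIED by the union bound.


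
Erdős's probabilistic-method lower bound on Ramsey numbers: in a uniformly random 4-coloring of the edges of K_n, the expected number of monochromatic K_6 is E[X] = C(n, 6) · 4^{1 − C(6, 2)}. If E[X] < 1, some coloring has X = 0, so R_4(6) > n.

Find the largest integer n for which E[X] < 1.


We need C(n, 6) · 4^{1 − 15} < 1, i.e. C(n, 6) < 4^{15 − 1} = 268435456.
Check values of n near the boundary:
  n = 74: C(74, 6) = 185250786; 185250786 < 268435456? YES
  n = 75: C(75, 6) = 201359550; 201359550 < 268435456? YES
  n = 76: C(76, 6) = 218618940; 218618940 < 268435456? YES
  n = 77: C(77, 6) = 237093780; 237093780 < 268435456? YES
  n = 78: C(78, 6) = 256851595; 256851595 < 268435456? YES
  n = 79: C(79, 6) = 277962685; 277962685 < 268435456? NO
The largest n with C(n, 6) < 268435456 is n = 78 (where E[X] = 256851595/268435456 ≈ 0.957). Hence R_4(6) > 78, i.e. R_4(6) ≥ 79.

Largest n = 78; hence R_4(6) > 78.


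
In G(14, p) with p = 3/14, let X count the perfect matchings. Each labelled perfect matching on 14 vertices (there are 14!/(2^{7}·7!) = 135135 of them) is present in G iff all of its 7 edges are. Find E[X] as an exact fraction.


K_14 has 14!/(2^{7}·7!) = 135135 labelled perfect matchings.
For each such perfect matching H, let X_H = 1 if all 7 edges of H are present in G. Then P[X_H = 1] = p^{7} = (3/14)^{7} = 2187/105413504.
By linearity of expectation: E[X] = Σ_H E[X_H] = 135135 · p^{7} = 135135 · 2187/105413504 = 42220035/15059072.
Numerically: E[X] ≈ 2.804.

E[X] = 135135 · (3/14)^{7} = 42220035/15059072 ≈ 2.804.


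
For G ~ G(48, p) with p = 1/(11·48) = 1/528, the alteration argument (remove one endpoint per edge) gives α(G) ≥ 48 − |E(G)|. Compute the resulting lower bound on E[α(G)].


E[|E(G)|] = C(48, 2)·p = 1128 · (1/528) = 47/22.
E[α(G)] ≥ n − E[|E(G)|] = 48 − 47/22 = 1009/22.
Numerically: ≈ 45.863636.
(This is only a lower bound; the true E[α(G)] may be larger.)

E[α(G)] ≥ 1009/22 ≈ 45.863636.


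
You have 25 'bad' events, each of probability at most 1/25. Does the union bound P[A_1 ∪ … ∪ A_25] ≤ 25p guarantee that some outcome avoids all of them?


Union bound: P[∪_{i=1}^{25} A_i] ≤ Σ_i P[A_i] ≤ 25·p = 25·(1/25) = 1.
Numerically: 1 ≈ 1.000.
Is 1 < 1? NO.
Since the bound 1 is ≥ 1, the union bound is uninformative here; it does NOT by itself certify existence.

25·p = 1 ≈ 1.000; existence NOT certified by the union bound.


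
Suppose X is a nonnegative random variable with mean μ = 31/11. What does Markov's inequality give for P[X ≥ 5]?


μ = E[X] = 31/11, a = 5.
Markov: P[X ≥ 5] ≤ μ/a = (31/11)/5 = 31/55.
Numerically: ≈ 0.56364.
(Since a = 5 > μ = 2.81818, the bound 31/55 is < 1 and informative.)

P[X ≥ 5] ≤ 31/55 ≈ 0.56364.


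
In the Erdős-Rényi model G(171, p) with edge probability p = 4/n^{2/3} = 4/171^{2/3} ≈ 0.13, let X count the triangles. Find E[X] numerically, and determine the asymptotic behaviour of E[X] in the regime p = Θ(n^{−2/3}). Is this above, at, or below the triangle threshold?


Number of potential triangles: C(171, 3) = 818805.
Each occurs with probability p³ ≈ (0.13)³ ≈ 2.18871e-03.
By linearity: E[X] = C(171, 3)·p³ ≈ 818805 · 2.18871e-03 ≈ 1792.125.
Since α = 2/3 < 1, p = c/n^{2/3} ≫ 1/n is above the triangle threshold p ~ 1/n. Asymptotically E[X] ~ (c³/6)·n^{3(1−α)} = (4³/6)·n^{1} → ∞; triangles are abundant w.h.p.

E[X] ≈ 1792.125; in regime p = Θ(1/n^{2/3}) E[X] diverges (above the triangle threshold p ~ 1/n).


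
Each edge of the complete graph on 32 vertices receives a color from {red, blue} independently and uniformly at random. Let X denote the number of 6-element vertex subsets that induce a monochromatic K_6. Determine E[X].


Let X = Σ_S X_S over the C(32, 6) = 906192 subsets S of size 6, where X_S = 1 if the K_6 on S is monochromatic.
For a fixed S, the K_6 on S has C(6, 2) = 15 edges. P[all 15 edges red] = (1/2)^15, and likewise for blue, so P[monochromatic] = 2·(1/2)^15 = 2^{1 − 15} = 1/16384.
By linearity of expectation: E[X] = C(32, 6) · 2^{1 − 15} = 906192 · 1/16384 = 56637/1024.
Numerically: E[X] ≈ 55.309570.

E[X] = C(32,6)·2^(1−C(6,2)) = 56637/1024 ≈ 55.309570.


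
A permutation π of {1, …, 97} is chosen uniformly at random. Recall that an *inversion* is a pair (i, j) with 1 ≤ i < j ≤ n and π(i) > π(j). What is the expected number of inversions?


Write X = Σ X_I over the C(97, 2) = 4656 pairs i < j, with X_I the indicator of one inversion.
There are 4656 indicators.
For each fixed pair i < j, the values π(i) and π(j) are two distinct elements of {1, …, 97} in uniformly random order; by symmetry P[π(i) > π(j)] = 1/2.
By linearity: E[X] = 4656 · (1/2) = C(97, 2) · (1/2) = 4656/2 = 2328 ≈ 2328.00000.

E[X] = 2328 = 2328.00000.


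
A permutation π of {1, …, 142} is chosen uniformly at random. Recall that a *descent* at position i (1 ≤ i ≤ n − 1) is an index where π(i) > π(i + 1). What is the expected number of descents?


Write X = Σ X_I over i = 1, …, 141, with X_I the indicator of one descent.
There are 141 indicators.
For each fixed i, the pair (π(i), π(i+1)) is a uniformly random ordered pair of distinct values from {1, …, 142}; by symmetry P[π(i) > π(i+1)] = 1/2.
By linearity: E[X] = 141 · (1/2) = (142 − 1) · (1/2) = 141/2 ≈ 70.50000.

E[X] = 141/2 = 70.50000.


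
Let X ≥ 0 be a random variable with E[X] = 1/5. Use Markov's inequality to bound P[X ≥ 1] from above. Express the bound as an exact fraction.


μ = E[X] = 1/5, a = 1.
Markov: P[X ≥ 1] ≤ μ/a = (1/5)/1 = 1/5.
Numerically: ≈ 0.2000.
(Since a = 1 > μ = 0.2000, the bound 1/5 is < 1 and informative.)

P[X ≥ 1] ≤ 1/5 ≈ 0.2000.


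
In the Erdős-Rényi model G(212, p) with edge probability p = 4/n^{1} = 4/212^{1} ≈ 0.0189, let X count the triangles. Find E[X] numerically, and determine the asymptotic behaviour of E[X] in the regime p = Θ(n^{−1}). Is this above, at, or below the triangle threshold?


Number of potential triangles: C(212, 3) = 1565620.
Each occurs with probability p³ ≈ (0.0189)³ ≈ 6.71695e-06.
By linearity: E[X] = C(212, 3)·p³ ≈ 1565620 · 6.71695e-06 ≈ 10.516.
Here α = 1, so p = 4/n is exactly at the triangle threshold p ~ 1/n. Asymptotically E[X] → c³/6 = 4³/6 = 32/3 ≈ 10.667, a bounded constant. In this regime the triangle count is asymptotically Poisson(c³/6).

E[X] ≈ 10.516; in regime p = Θ(1/n^{1}) E[X] stays bounded (at the triangle threshold p ~ 1/n).


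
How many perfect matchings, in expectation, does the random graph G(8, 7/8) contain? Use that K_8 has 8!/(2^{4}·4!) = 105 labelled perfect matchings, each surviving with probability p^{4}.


K_8 has 8!/(2^{4}·4!) = 105 labelled perfect matchings.
For each such perfect matching H, let X_H = 1 if all 4 edges of H are present in G. Then P[X_H = 1] = p^{4} = (7/8)^{4} = 2401/4096.
By linearity: E[X] = Σ_H E[X_H] = 105 · p^{4} = 105 · 2401/4096 = 252105/4096.
Numerically: E[X] ≈ 61.549.

E[X] = 105 · (7/8)^{4} = 252105/4096 ≈ 61.549.


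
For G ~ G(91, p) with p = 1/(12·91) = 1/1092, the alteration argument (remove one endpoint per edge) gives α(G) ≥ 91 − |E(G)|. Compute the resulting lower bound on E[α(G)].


E[|E(G)|] = C(91, 2)·p = 4095 · (1/1092) = 15/4.
E[α(G)] ≥ n − E[|E(G)|] = 91 − 15/4 = 349/4.
Numerically: ≈ 87.250.
(This is only a lower bound; the true E[α(G)] may be larger.)

E[α(G)] ≥ 349/4 ≈ 87.250.


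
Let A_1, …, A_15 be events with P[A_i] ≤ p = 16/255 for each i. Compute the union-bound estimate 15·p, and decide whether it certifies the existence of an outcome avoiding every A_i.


Union bound: P[∪_{i=1}^{15} A_i] ≤ Σ_i P[A_i] ≤ 15·p = 15·(16/255) = 16/17.
Numerically: 16/17 ≈ 0.941176.
Is 16/17 < 1? YES.
Since P[∪ A_i] ≤ 16/17 < 1, the complement has P[∩ A_i^c] ≥ 1 − 16/17 = 1/17 > 0, so some outcome avoids every A_i.

15·p = 16/17 ≈ 0.941176; existence CERTIFIED by the union bound.


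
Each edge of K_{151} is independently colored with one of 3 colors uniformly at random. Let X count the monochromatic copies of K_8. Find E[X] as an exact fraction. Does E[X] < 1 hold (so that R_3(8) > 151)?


E[X] = C(151, 8) · 3^{1 − 28} = 5551321138650 · 3^{−27} = 5551321138650/7625597484987.
As a reduced fraction: E[X] = 616813459850/847288609443 ≈ 0.7280.
Is E[X] < 1? YES.
Since E[X] < 1, there exists a 3-coloring of K_{151} with no monochromatic K_8; hence R_3(8) > 151.

E[X] = 616813459850/847288609443 ≈ 0.7280; E[X] < 1, so R_3(8) > 151.


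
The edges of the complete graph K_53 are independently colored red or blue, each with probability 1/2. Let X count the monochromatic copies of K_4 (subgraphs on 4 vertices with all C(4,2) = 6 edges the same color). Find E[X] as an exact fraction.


Let X = Σ_S X_S over the C(53, 4) = 292825 subsets S of size 4, where X_S = 1 if the K_4 on S is monochromatic.
For a fixed S, the K_4 on S has C(4, 2) = 6 edges. P[all 6 edges red] = (1/2)^6, and likewise for blue, so P[monochromatic] = 2·(1/2)^6 = 2^{1 − 6} = 1/32.
Summing: E[X] = C(53, 4) · 2^{1 − 6} = 292825 · 1/32 = 292825/32.
Numerically: E[X] ≈ 9150.781250.

E[X] = C(53,4)·2^(1−C(4,2)) = 292825/32 ≈ 9150.781250.


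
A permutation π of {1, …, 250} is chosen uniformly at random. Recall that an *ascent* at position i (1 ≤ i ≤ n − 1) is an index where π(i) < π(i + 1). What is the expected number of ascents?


Write X = Σ X_I over i = 1, …, 249, with X_I the indicator of one ascent.
There are 249 indicators.
For each fixed i, the pair (π(i), π(i+1)) is a uniformly random ordered pair of distinct values from {1, …, 250}; by symmetry P[π(i) < π(i+1)] = 1/2.
By linearity: E[X] = 249 · (1/2) = (250 − 1) · (1/2) = 249/2 ≈ 124.50000.

E[X] = 249/2 = 124.50000.


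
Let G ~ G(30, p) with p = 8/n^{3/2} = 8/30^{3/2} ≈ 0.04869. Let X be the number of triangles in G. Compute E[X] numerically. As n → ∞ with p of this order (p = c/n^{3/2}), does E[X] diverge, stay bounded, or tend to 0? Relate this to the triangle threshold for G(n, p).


Number of potential triangles: C(30, 3) = 4060.
Each occurs with probability p³ ≈ (0.04869)³ ≈ 1.154049e-04.
By linearity: E[X] = C(30, 3)·p³ ≈ 4060 · 1.154049e-04 ≈ 0.4685.
Since α = 3/2 > 1, p = c/n^{3/2} = o(1/n) is below the triangle threshold p ~ 1/n. Asymptotically E[X] ~ (c³/6)·n^{3(1−α)} = (8³/6)·n^{-1.5} → 0, so by Markov's inequality G has no triangles w.h.p.

E[X] ≈ 0.4685; in regime p = Θ(1/n^{3/2}) E[X] tends to 0 (below the triangle threshold p ~ 1/n).


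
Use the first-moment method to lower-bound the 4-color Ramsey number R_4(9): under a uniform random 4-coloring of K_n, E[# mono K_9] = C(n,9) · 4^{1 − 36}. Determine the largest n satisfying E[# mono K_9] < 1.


We need C(n, 9) · 4^{1 − 36} < 1, i.e. C(n, 9) < 4^{36 − 1} = 1180591620717411303424.
Check values of n near the boundary:
  n = 913: C(913, 9) = 1167605542753639808390; 1167605542753639808390 < 1180591620717411303424? YES
  n = 914: C(914, 9) = 1179217089587653905932; 1179217089587653905932 < 1180591620717411303424? YES
  n = 915: C(915, 9) = 1190931166636537885130; 1190931166636537885130 < 1180591620717411303424? NO
  n = 916: C(916, 9) = 1202748565202942340440; 1202748565202942340440 < 1180591620717411303424? NO
  n = 917: C(917, 9) = 1214670081818390006810; 1214670081818390006810 < 1180591620717411303424? NO
The largest n with C(n, 9) < 1180591620717411303424 is n = 914 (where E[X] = 294804272396913476483/295147905179352825856 ≈ 0.9988). Hence R_4(9) > 914, i.e. R_4(9) ≥ 915.

Largest n = 914; hence R_4(9) > 914.


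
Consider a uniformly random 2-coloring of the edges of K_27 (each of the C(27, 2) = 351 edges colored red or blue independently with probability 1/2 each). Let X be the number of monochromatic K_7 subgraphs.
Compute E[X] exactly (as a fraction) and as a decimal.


Let X = Σ_S X_S over the C(27, 7) = 888030 subsets S of size 7, where X_S = 1 if the K_7 on S is monochromatic.
For a fixed S, the K_7 on S has C(7, 2) = 21 edges. P[all 21 edges red] = (1/2)^21, and likewise for blue, so P[monochromatic] = 2·(1/2)^21 = 2^{1 − 21} = 1/1048576.
Summing: E[X] = C(27, 7) · 2^{1 − 21} = 888030 · 1/1048576 = 444015/524288.
Numerically: E[X] ≈ 0.847.

E[X] = C(27,7)·2^(1−C(7,2)) = 444015/524288 ≈ 0.847.


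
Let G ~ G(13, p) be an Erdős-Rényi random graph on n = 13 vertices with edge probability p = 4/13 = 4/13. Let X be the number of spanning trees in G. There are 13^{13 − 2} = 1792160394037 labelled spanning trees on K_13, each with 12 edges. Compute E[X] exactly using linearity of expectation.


K_13 has 13^{13 − 2} = 1792160394037 labelled spanning trees.
For each such spanning tree H, let X_H = 1 if all 12 edges of H are present in G. Then P[X_H = 1] = p^{12} = (4/13)^{12} = 16777216/23298085122481.
Summing the indicators: E[X] = Σ_H E[X_H] = 1792160394037 · p^{12} = 1792160394037 · 16777216/23298085122481 = 16777216/13.
Numerically: E[X] ≈ 1.29e+06.

E[X] = 1792160394037 · (4/13)^{12} = 16777216/13 ≈ 1.29e+06.


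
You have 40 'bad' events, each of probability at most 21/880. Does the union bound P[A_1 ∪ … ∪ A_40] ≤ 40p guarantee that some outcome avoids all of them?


Union bound: P[∪_{i=1}^{40} A_i] ≤ Σ_i P[A_i] ≤ 40·p = 40·(21/880) = 21/22.
Numerically: 21/22 ≈ 0.954545.
Is 21/22 < 1? YES.
Since P[∪ A_i] ≤ 21/22 < 1, the complement has P[∩ A_i^c] ≥ 1 − 21/22 = 1/22 > 0, so some outcome avoids every A_i.

40·p = 21/22 ≈ 0.954545; existence CERTIFIED by the union bound.


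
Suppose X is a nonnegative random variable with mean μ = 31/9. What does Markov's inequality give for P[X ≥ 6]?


μ = E[X] = 31/9, a = 6.
Markov: P[X ≥ 6] ≤ μ/a = (31/9)/6 = 31/54.
Numerically: ≈ 0.574.
(Since a = 6 > μ = 3.444, the bound 31/54 is < 1 and informative.)

P[X ≥ 6] ≤ 31/54 ≈ 0.574.


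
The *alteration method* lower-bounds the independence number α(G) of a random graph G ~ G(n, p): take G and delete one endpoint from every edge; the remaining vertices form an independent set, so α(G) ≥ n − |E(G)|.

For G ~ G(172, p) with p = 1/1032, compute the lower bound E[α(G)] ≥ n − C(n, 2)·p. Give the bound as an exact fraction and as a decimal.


E[|E(G)|] = C(172, 2)·p = 14706 · (1/1032) = 57/4.
E[α(G)] ≥ n − E[|E(G)|] = 172 − 57/4 = 631/4.
Numerically: ≈ 157.75000.
(This is only a lower bound; the true E[α(G)] may be larger.)

E[α(G)] ≥ 631/4 ≈ 157.75000.


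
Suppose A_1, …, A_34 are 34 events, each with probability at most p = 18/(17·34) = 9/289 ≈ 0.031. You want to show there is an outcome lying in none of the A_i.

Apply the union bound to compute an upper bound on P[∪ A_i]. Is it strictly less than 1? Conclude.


Union bound: P[∪_{i=1}^{34} A_i] ≤ Σ_i P[A_i] ≤ 34·p = 34·(9/289) = 18/17.
Numerically: 18/17 ≈ 1.059.
Is 18/17 < 1? NO.
Since the bound 18/17 is ≥ 1, the union bound is uninformative here; it does NOT by itself certify existence.

34·p = 18/17 ≈ 1.059; existence NOT certified by the union bound.


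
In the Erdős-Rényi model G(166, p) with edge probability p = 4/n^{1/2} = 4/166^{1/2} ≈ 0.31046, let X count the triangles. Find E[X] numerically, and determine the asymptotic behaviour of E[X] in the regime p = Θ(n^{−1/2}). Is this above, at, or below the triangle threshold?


Number of potential triangles: C(166, 3) = 748660.
Each occurs with probability p³ ≈ (0.31046)³ ≈ 2.9923876e-02.
By linearity: E[X] = C(166, 3)·p³ ≈ 748660 · 2.9923876e-02 ≈ 22402.80877.
Since α = 1/2 < 1, p = c/n^{1/2} ≫ 1/n is above the triangle threshold p ~ 1/n. Asymptotically E[X] ~ (c³/6)·n^{3(1−α)} = (4³/6)·n^{1.5} → ∞; triangles are abundant w.h.p.

E[X] ≈ 22402.80877; in regime p = Θ(1/n^{1/2}) E[X] diverges (above the triangle threshold p ~ 1/n).


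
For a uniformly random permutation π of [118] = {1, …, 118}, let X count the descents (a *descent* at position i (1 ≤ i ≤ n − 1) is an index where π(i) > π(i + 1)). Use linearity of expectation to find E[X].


Write X = Σ X_I over i = 1, …, 117, with X_I the indicator of one descent.
There are 117 indicators.
For each fixed i, the pair (π(i), π(i+1)) is a uniformly random ordered pair of distinct values from {1, …, 118}; by symmetry P[π(i) > π(i+1)] = 1/2.
By linearity: E[X] = 117 · (1/2) = (118 − 1) · (1/2) = 117/2 ≈ 58.500000.

E[X] = 117/2 = 58.500000.


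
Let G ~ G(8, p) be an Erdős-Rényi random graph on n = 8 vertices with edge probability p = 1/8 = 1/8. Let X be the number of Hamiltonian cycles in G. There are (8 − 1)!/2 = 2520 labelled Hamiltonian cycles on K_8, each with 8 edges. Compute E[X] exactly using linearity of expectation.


K_8 has (8 − 1)!/2 = 2520 labelled Hamiltonian cycles.
For each such Hamiltonian cycle H, let X_H = 1 if all 8 edges of H are present in G. Then P[X_H = 1] = p^{8} = (1/8)^{8} = 1/16777216.
By linearity of expectation: E[X] = Σ_H E[X_H] = 2520 · p^{8} = 2520 · 1/16777216 = 315/2097152.
Numerically: E[X] ≈ 0.0001502.

E[X] = 2520 · (1/8)^{8} = 315/2097152 ≈ 0.0001502.


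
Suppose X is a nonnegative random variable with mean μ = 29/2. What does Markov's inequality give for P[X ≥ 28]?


μ = E[X] = 29/2, a = 28.
Markov: P[X ≥ 28] ≤ μ/a = (29/2)/28 = 29/56.
Numerically: ≈ 0.517857.
(Since a = 28 > μ = 14.500000, the bound 29/56 is < 1 and informative.)

P[X ≥ 28] ≤ 29/56 ≈ 0.517857.


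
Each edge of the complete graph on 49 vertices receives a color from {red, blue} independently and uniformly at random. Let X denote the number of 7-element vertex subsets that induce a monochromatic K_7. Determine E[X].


Let X = Σ_S X_S over the C(49, 7) = 85900584 subsets S of size 7, where X_S = 1 if the K_7 on S is monochromatic.
For a fixed S, the K_7 on S has C(7, 2) = 21 edges. P[all 21 edges red] = (1/2)^21, and likewise for blue, so P[monochromatic] = 2·(1/2)^21 = 2^{1 − 21} = 1/1048576.
Summing: E[X] = C(49, 7) · 2^{1 − 21} = 85900584 · 1/1048576 = 10737573/131072.
Numerically: E[X] ≈ 81.921181.

E[X] = C(49,7)·2^(1−C(7,2)) = 10737573/131072 ≈ 81.921181.


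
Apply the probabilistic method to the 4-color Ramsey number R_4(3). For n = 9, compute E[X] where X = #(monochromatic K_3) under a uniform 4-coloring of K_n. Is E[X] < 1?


E[X] = C(9, 3) · 4^{1 − 3} = 84 · 4^{−2} = 84/16.
As a reduced fraction: E[X] = 21/4 ≈ 5.250.
Is E[X] < 1? NO.
Since E[X] ≥ 1, the first-moment bound is inconclusive at n = 9; it does NOT by itself certify R_4(3) > 9.

E[X] = 21/4 ≈ 5.250; E[X] ≥ 1; first-moment method inconclusive here.


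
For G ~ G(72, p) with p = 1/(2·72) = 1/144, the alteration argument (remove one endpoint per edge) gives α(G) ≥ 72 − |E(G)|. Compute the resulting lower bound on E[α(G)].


E[|E(G)|] = C(72, 2)·p = 2556 · (1/144) = 71/4.
E[α(G)] ≥ n − E[|E(G)|] = 72 − 71/4 = 217/4.
Numerically: ≈ 54.25000.
(This is only a lower bound; the true E[α(G)] may be larger.)

E[α(G)] ≥ 217/4 ≈ 54.25000.


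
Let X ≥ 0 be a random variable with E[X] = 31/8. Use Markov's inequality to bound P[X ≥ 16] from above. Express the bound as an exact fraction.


μ = E[X] = 31/8, a = 16.
Markov: P[X ≥ 16] ≤ μ/a = (31/8)/16 = 31/128.
Numerically: ≈ 0.24219.
(Since a = 16 > μ = 3.87500, the bound 31/128 is < 1 and informative.)

P[X ≥ 16] ≤ 31/128 ≈ 0.24219.


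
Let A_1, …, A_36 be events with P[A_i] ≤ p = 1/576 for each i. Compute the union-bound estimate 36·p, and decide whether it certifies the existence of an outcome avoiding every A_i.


Union bound: P[∪_{i=1}^{36} A_i] ≤ Σ_i P[A_i] ≤ 36·p = 36·(1/576) = 1/16.
Numerically: 1/16 ≈ 0.06250.
Is 1/16 < 1? YES.
Since P[∪ A_i] ≤ 1/16 < 1, the complement has P[∩ A_i^c] ≥ 1 − 1/16 = 15/16 > 0, so some outcome avoids every A_i.

36·p = 1/16 ≈ 0.06250; existence CERTIFIED by the union bound.


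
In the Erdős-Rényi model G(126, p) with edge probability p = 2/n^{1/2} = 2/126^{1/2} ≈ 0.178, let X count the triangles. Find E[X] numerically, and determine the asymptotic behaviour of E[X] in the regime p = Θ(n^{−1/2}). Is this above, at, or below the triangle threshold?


Number of potential triangles: C(126, 3) = 325500.
Each occurs with probability p³ ≈ (0.178)³ ≈ 5.65632e-03.
By linearity: E[X] = C(126, 3)·p³ ≈ 325500 · 5.65632e-03 ≈ 1841.133.
Since α = 1/2 < 1, p = c/n^{1/2} ≫ 1/n is above the triangle threshold p ~ 1/n. Asymptotically E[X] ~ (c³/6)·n^{3(1−α)} = (2³/6)·n^{1.5} → ∞; triangles are abundant w.h.p.

E[X] ≈ 1841.133; in regime p = Θ(1/n^{1/2}) E[X] diverges (above the triangle threshold p ~ 1/n).


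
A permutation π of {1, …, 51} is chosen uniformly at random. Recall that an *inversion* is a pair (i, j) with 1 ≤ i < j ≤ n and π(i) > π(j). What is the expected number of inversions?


Write X = Σ X_I over the C(51, 2) = 1275 pairs i < j, with X_I the indicator of one inversion.
There are 1275 indicators.
For each fixed pair i < j, the values π(i) and π(j) are two distinct elements of {1, …, 51} in uniformly random order; by symmetry P[π(i) > π(j)] = 1/2.
By linearity: E[X] = 1275 · (1/2) = C(51, 2) · (1/2) = 1275/2 = 1275/2 ≈ 637.500.

E[X] = 1275/2 = 637.500.


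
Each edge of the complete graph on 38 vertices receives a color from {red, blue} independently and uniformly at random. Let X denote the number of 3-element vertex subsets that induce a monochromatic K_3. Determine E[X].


Let X = Σ_S X_S over the C(38, 3) = 8436 subsets S of size 3, where X_S = 1 if the K_3 on S is monochromatic.
For a fixed S, the K_3 on S has C(3, 2) = 3 edges. P[all 3 edges red] = (1/2)^3, and likewise for blue, so P[monochromatic] = 2·(1/2)^3 = 2^{1 − 3} = 1/4.
By linearity: E[X] = C(38, 3) · 2^{1 − 3} = 8436 · 1/4 = 2109.
Numerically: E[X] ≈ 2109.000000.

E[X] = C(38,3)·2^(1−C(3,2)) = 2109 ≈ 2109.000000.


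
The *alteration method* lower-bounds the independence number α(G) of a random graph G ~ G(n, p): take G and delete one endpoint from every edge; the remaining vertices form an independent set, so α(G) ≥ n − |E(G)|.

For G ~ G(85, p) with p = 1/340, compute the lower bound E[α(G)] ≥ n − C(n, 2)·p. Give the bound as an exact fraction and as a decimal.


E[|E(G)|] = C(85, 2)·p = 3570 · (1/340) = 21/2.
E[α(G)] ≥ n − E[|E(G)|] = 85 − 21/2 = 149/2.
Numerically: ≈ 74.50000.
(This is only a lower bound; the true E[α(G)] may be larger.)

E[α(G)] ≥ 149/2 ≈ 74.50000.


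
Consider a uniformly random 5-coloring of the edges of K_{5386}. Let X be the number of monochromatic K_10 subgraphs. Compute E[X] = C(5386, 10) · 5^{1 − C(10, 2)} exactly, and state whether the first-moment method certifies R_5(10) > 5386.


E[X] = C(5386, 10) · 5^{1 − 45} = 5613966214234562222231428510561 · 5^{−44} = 5613966214234562222231428510561/5684341886080801486968994140625.
As a reduced fraction: E[X] = 5613966214234562222231428510561/5684341886080801486968994140625 ≈ 0.987619.
Is E[X] < 1? YES.
Since E[X] < 1, there exists a 5-coloring of K_{5386} with no monochromatic K_10; hence R_5(10) > 5386.

E[X] = 5613966214234562222231428510561/5684341886080801486968994140625 ≈ 0.987619; E[X] < 1, so R_5(10) > 5386.


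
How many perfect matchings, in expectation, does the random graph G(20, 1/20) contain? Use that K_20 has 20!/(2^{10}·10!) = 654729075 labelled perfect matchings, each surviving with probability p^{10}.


K_20 has 20!/(2^{10}·10!) = 654729075 labelled perfect matchings.
For each such perfect matching H, let X_H = 1 if all 10 edges of H are present in G. Then P[X_H = 1] = p^{10} = (1/20)^{10} = 1/10240000000000.
By linearity of expectation: E[X] = Σ_H E[X_H] = 654729075 · p^{10} = 654729075 · 1/10240000000000 = 26189163/409600000000.
Numerically: E[X] ≈ 6.3938e-05.

E[X] = 654729075 · (1/20)^{10} = 26189163/409600000000 ≈ 6.3938e-05.


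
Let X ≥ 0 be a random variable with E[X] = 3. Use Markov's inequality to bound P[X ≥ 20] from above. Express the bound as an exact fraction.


μ = E[X] = 3, a = 20.
Markov: P[X ≥ 20] ≤ μ/a = (3)/20 = 3/20.
Numerically: ≈ 0.150000.
(Since a = 20 > μ = 3.000000, the bound 3/20 is < 1 and informative.)

P[X ≥ 20] ≤ 3/20 ≈ 0.150000.


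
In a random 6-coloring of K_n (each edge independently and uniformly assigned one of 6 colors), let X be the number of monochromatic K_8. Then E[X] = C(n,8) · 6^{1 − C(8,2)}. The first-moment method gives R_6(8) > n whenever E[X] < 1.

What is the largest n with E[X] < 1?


We need C(n, 8) · 6^{1 − 28} < 1, i.e. C(n, 8) < 6^{28 − 1} = 1023490369077469249536.
Check values of n near the boundary:
  n = 1591: C(1591, 8) = 1000427749141189953870; 1000427749141189953870 < 1023490369077469249536? YES
  n = 1592: C(1592, 8) = 1005480414540892933435; 1005480414540892933435 < 1023490369077469249536? YES
  n = 1593: C(1593, 8) = 1010555394551193970323; 1010555394551193970323 < 1023490369077469249536? YES
  n = 1594: C(1594, 8) = 1015652773590544255167; 1015652773590544255167 < 1023490369077469249536? YES
  n = 1595: C(1595, 8) = 1020772636343363633895; 1020772636343363633895 < 1023490369077469249536? YES
  n = 1596: C(1596, 8) = 1025915067760710553965; 1025915067760710553965 < 1023490369077469249536? NO
  n = 1597: C(1597, 8) = 1031080153060953275445; 1031080153060953275445 < 1023490369077469249536? NO
  n = 1598: C(1598, 8) = 1036267977730442348529; 1036267977730442348529 < 1023490369077469249536? NO
The largest n with C(n, 8) < 1023490369077469249536 is n = 1595 (where E[X] = 113419181815929292655/113721152119718805504 ≈ 0.997345). Hence R_6(8) > 1595, i.e. R_6(8) ≥ 1596.

Largest n = 1595; hence R_6(8) > 1595.


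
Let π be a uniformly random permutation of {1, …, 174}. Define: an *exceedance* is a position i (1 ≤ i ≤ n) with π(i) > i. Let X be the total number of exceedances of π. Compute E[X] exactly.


Write X = Σ_{i=1}^{174} X_i, where X_i = 1_{π(i) > i}.
For each fixed i, π(i) is uniform over {1, …, 174} (marginal of a uniform permutation), so P[π(i) > i] = (n − i)/n. Summing: Σ_{i=1}^{174} (n − i)/n = (0 + 1 + … + 173)/174 = 174(174 − 1)/(2·174) = (174 − 1)/2.
Hence E[X] = Σ_{i=1}^{174} (174 − i)/174 = 173/2 ≈ 86.50000.

E[X] = 173/2 = 86.50000.


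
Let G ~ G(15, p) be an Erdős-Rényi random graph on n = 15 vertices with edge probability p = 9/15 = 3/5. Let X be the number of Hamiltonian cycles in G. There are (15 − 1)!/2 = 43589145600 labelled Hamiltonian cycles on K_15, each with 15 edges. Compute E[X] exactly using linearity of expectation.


K_15 has (15 − 1)!/2 = 43589145600 labelled Hamiltonian cycles.
For each such Hamiltonian cycle H, let X_H = 1 if all 15 edges of H are present in G. Then P[X_H = 1] = p^{15} = (3/5)^{15} = 14348907/30517578125.
Summing the indicators: E[X] = Σ_H E[X_H] = 43589145600 · p^{15} = 43589145600 · 14348907/30517578125 = 25018263856954368/1220703125.
Numerically: E[X] ≈ 2.05e+07.

E[X] = 43589145600 · (3/5)^{15} = 25018263856954368/1220703125 ≈ 2.05e+07.


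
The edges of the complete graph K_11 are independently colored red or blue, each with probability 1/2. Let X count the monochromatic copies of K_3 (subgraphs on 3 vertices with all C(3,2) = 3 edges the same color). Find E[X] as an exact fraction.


Let X = Σ_S X_S over the C(11, 3) = 165 subsets S of size 3, where X_S = 1 if the K_3 on S is monochromatic.
For a fixed S, the K_3 on S has C(3, 2) = 3 edges. P[all 3 edges red] = (1/2)^3, and likewise for blue, so P[monochromatic] = 2·(1/2)^3 = 2^{1 − 3} = 1/4.
By linearity of expectation: E[X] = C(11, 3) · 2^{1 − 3} = 165 · 1/4 = 165/4.
Numerically: E[X] ≈ 41.250000.

E[X] = C(11,3)·2^(1−C(3,2)) = 165/4 ≈ 41.250000.


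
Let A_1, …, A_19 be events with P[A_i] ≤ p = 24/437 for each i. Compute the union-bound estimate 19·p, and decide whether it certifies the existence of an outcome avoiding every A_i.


Union bound: P[∪_{i=1}^{19} A_i] ≤ Σ_i P[A_i] ≤ 19·p = 19·(24/437) = 24/23.
Numerically: 24/23 ≈ 1.04348.
Is 24/23 < 1? NO.
Since the bound 24/23 is ≥ 1, the union bound is uninformative here; it does NOT by itself certify existence.

19·p = 24/23 ≈ 1.04348; existence NOT certified by the union bound.


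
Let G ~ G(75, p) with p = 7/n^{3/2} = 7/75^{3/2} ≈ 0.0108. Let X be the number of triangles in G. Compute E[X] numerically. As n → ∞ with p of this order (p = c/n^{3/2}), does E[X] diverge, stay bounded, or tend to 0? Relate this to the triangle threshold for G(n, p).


Number of potential triangles: C(75, 3) = 67525.
Each occurs with probability p³ ≈ (0.0108)³ ≈ 1.25175e-06.
By linearity: E[X] = C(75, 3)·p³ ≈ 67525 · 1.25175e-06 ≈ 0.085.
Since α = 3/2 > 1, p = c/n^{3/2} = o(1/n) is below the triangle threshold p ~ 1/n. Asymptotically E[X] ~ (c³/6)·n^{3(1−α)} = (7³/6)·n^{-1.5} → 0, so by Markov's inequality G has no triangles w.h.p.

E[X] ≈ 0.085; in regime p = Θ(1/n^{3/2}) E[X] tends to 0 (below the triangle threshold p ~ 1/n).


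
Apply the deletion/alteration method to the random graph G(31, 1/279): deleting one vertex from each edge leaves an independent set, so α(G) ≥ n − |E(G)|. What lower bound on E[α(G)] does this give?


E[|E(G)|] = C(31, 2)·p = 465 · (1/279) = 5/3.
E[α(G)] ≥ n − E[|E(G)|] = 31 − 5/3 = 88/3.
Numerically: ≈ 29.3333.
(This is only a lower bound; the true E[α(G)] may be larger.)

E[α(G)] ≥ 88/3 ≈ 29.3333.


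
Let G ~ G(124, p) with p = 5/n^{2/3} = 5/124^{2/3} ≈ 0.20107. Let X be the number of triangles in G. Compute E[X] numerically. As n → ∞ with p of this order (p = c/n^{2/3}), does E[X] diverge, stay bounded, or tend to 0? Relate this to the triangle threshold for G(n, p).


Number of potential triangles: C(124, 3) = 310124.
Each occurs with probability p³ ≈ (0.20107)³ ≈ 8.1295525e-03.
By linearity: E[X] = C(124, 3)·p³ ≈ 310124 · 8.1295525e-03 ≈ 2521.16935.
Since α = 2/3 < 1, p = c/n^{2/3} ≫ 1/n is above the triangle threshold p ~ 1/n. Asymptotically E[X] ~ (c³/6)·n^{3(1−α)} = (5³/6)·n^{1} → ∞; triangles are abundant w.h.p.

E[X] ≈ 2521.16935; in regime p = Θ(1/n^{2/3}) E[X] diverges (above the triangle threshold p ~ 1/n).


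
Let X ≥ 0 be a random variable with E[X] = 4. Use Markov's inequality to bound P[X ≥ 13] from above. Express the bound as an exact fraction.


μ = E[X] = 4, a = 13.
Markov: P[X ≥ 13] ≤ μ/a = (4)/13 = 4/13.
Numerically: ≈ 0.307692.
(Since a = 13 > μ = 4.000000, the bound 4/13 is < 1 and informative.)

P[X ≥ 13] ≤ 4/13 ≈ 0.307692.


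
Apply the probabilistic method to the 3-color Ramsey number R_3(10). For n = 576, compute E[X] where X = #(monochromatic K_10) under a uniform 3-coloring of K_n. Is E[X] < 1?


E[X] = C(576, 10) · 3^{1 − 45} = 1024104945306307344480 · 3^{−44} = 1024104945306307344480/984770902183611232881.
As a reduced fraction: E[X] = 12643270929707498080/12157665459056928801 ≈ 1.0399.
Is E[X] < 1? NO.
Since E[X] ≥ 1, the first-moment bound is inconclusive at n = 576; it does NOT by itself certify R_3(10) > 576.

E[X] = 12643270929707498080/12157665459056928801 ≈ 1.0399; E[X] ≥ 1; first-moment method inconclusive here.


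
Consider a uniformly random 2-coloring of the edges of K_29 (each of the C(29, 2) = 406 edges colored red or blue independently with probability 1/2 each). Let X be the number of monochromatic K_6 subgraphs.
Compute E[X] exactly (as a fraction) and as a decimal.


Let X = Σ_S X_S over the C(29, 6) = 475020 subsets S of size 6, where X_S = 1 if the K_6 on S is monochromatic.
For a fixed S, the K_6 on S has C(6, 2) = 15 edges. P[all 15 edges red] = (1/2)^15, and likewise for blue, so P[monochromatic] = 2·(1/2)^15 = 2^{1 − 15} = 1/16384.
By linearity: E[X] = C(29, 6) · 2^{1 − 15} = 475020 · 1/16384 = 118755/4096.
Numerically: E[X] ≈ 28.993.

E[X] = C(29,6)·2^(1−C(6,2)) = 118755/4096 ≈ 28.993.


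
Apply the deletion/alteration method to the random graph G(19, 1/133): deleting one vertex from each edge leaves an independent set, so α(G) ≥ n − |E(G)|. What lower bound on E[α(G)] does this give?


E[|E(G)|] = C(19, 2)·p = 171 · (1/133) = 9/7.
E[α(G)] ≥ n − E[|E(G)|] = 19 − 9/7 = 124/7.
Numerically: ≈ 17.71429.
(This is only a lower bound; the true E[α(G)] may be larger.)

E[α(G)] ≥ 124/7 ≈ 17.71429.
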